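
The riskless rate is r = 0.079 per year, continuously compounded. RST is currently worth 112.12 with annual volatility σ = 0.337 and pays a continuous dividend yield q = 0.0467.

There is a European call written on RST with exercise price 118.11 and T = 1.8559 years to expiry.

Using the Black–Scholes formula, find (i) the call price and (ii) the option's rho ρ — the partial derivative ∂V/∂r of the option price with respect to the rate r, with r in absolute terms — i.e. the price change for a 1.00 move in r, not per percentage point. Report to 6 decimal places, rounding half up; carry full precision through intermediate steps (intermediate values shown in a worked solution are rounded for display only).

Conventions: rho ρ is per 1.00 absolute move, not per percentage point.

σ√T = 0.337·√1.8559 = 0.459100
d₁ = (ln(S/K) + (r−q+σ²/2)T) / (σ√T) = (ln(112.12/118.11) + (0.079−0.0467+0.337²/2)·1.8559) / 0.459100 = (-0.052047 + 0.165332) / 0.459100 = 0.246755
d₂ = d₁ − σ√T = 0.246755 − 0.459100 = -0.212345
e^{−rT} = 0.863625
e^{−qT} = 0.916979
N(d₁) = 0.597451,  N(d₂) = 0.415919
Call price V = S·e^{−qT}·N(d₁) − K·e^{−rT}·N(d₂) = 61.424969 − 42.424908 = 19.000061
ρ = K·T·e^{−rT}·N(d₂) = 78.736387

price = 19.000061
ρ = 78.736387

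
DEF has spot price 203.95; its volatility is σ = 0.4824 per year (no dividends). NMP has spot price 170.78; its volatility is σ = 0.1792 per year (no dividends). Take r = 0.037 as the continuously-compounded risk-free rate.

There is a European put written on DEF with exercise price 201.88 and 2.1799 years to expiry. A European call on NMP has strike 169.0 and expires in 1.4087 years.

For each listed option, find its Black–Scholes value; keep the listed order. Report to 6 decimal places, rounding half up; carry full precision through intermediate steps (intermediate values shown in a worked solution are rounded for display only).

price(DEF put K=201.88) = 45.850088
price(NMP call K=169.0) = 19.806848

[DEF put K=201.88]
σ√T = 0.4824·√2.1799 = 0.712239
d₁ = (ln(S/K) + (r+σ²/2)T) / (σ√T) = (ln(203.95/201.88) + (0.037+0.4824²/2)·2.1799) / 0.712239 = (0.010201 + 0.334298) / 0.712239 = 0.483686
d₂ = d₁ − σ√T = 0.483686 − 0.712239 = -0.228553
e^{−rT} = 0.922511
N(−d₁) = 0.314304,  N(−d₂) = 0.590392
price = K·e^{−rT}·N(−d₂) − S·N(−d₁) = 109.952483 − 64.102395 = 45.850088
[NMP call K=169.0]
σ√T = 0.1792·√1.4087 = 0.212690
d₁ = (ln(S/K) + (r+σ²/2)T) / (σ√T) = (ln(170.78/169.0) + (0.037+0.1792²/2)·1.4087) / 0.212690 = (0.010477 + 0.074740) / 0.212690 = 0.400667
d₂ = d₁ − σ√T = 0.400667 − 0.212690 = 0.187977
e^{−rT} = 0.949213
N(d₁) = 0.655667,  N(d₂) = 0.574553
price = S·N(d₁) − K·e^{−rT}·N(d₂) = 111.974869 − 92.168021 = 19.806848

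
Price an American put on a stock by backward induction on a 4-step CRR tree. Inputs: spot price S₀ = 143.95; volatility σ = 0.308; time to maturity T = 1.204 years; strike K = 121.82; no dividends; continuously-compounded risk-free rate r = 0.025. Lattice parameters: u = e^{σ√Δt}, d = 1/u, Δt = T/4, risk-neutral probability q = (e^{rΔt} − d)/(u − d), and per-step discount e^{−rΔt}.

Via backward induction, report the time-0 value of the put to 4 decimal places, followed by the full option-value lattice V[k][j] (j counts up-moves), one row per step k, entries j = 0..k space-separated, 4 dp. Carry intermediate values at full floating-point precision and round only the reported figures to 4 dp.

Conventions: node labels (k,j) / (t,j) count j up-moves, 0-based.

Δt=0.30100, u=1.18410, d=0.84453, q=0.48010, disc=e^(-rΔt)=0.99250
k=4 terminal: V=max(K-S,0) → 48.5942 19.1513 0.0000 0.0000 0.0000
k=3: j=0 S=86.7064 intr=35.1136 cont=34.2004 V=35.1136[EX]; j=1 S=121.5696 intr=0.2504 cont=9.8821 V=9.8821[hold]; j=2 S=170.4506 intr=0.0000 cont=0.0000 V=0.0000[hold]; j=3 S=238.9859 intr=0.0000 cont=0.0000 V=0.0000[hold]
k=2: j=0 S=102.6687 intr=19.1513 cont=22.8276 V=22.8276[hold]; j=1 S=143.9500 intr=0.0000 cont=5.0992 V=5.0992[hold]; j=2 S=201.8298 intr=0.0000 cont=0.0000 V=0.0000[hold]
k=1: j=0 S=121.5696 intr=0.2504 cont=14.2089 V=14.2089[hold]; j=1 S=170.4506 intr=0.0000 cont=2.6312 V=2.6312[hold]
k=0: j=0 S=143.9500 intr=0.0000 cont=8.5856 V=8.5856[hold]

price = 8.5856
tree:
8.5856
14.2089 2.6312
22.8276 5.0992 0.0000
35.1136 9.8821 0.0000 0.0000
48.5942 19.1513 0.0000 0.0000 0.0000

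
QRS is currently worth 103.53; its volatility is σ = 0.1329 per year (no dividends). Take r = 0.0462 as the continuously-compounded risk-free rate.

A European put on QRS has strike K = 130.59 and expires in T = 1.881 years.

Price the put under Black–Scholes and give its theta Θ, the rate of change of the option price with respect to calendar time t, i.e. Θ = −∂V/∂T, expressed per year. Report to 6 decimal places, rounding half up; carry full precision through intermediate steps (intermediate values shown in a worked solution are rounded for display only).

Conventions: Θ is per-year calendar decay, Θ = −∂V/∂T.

σ√T = 0.1329·√1.881 = 0.182272
d₁ = (ln(S/K) + (r+σ²/2)T) / (σ√T) = (ln(103.53/130.59) + (0.0462+0.1329²/2)·1.881) / 0.182272 = (-0.232201 + 0.103514) / 0.182272 = -0.706020
d₂ = d₁ − σ√T = -0.706020 − 0.182272 = -0.888292
e^{−rT} = 0.916767
N(−d₁) = 0.759912,  N(−d₂) = 0.812808
Put price V = K·e^{−rT}·N(−d₂) − S·N(−d₁) = 97.309850 − 78.673708 = 18.636142
φ(d₁) = (1/√(2π))·e^{−d₁²/2} = 0.310935
Θ = −S·φ(d₁)·σ/(2√T) + r·K·e^{−rT}·N(−d₂) = −1.559684 + 4.495715 = 2.936031

price = 18.636142
Θ = 2.936031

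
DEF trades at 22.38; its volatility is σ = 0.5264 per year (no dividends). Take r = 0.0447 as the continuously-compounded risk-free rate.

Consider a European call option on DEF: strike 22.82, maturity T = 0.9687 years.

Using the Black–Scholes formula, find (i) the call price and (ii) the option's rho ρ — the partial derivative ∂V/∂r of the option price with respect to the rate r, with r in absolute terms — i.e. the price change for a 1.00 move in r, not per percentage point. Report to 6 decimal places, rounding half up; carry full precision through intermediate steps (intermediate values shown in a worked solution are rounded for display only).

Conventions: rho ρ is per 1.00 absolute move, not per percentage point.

σ√T = 0.5264·√0.9687 = 0.518096
d₁ = (ln(S/K) + (r+σ²/2)T) / (σ√T) = (ln(22.38/22.82) + (0.0447+0.5264²/2)·0.9687) / 0.518096 = (-0.019470 + 0.177513) / 0.518096 = 0.305046
d₂ = d₁ − σ√T = 0.305046 − 0.518096 = -0.213050
e^{−rT} = 0.957623
N(d₁) = 0.619834,  N(d₂) = 0.415644
Call price V = S·N(d₁) − K·e^{−rT}·N(d₂) = 13.871894 − 9.083048 = 4.788846
ρ = K·T·e^{−rT}·N(d₂) = 8.798749

price = 4.788846
ρ = 8.798749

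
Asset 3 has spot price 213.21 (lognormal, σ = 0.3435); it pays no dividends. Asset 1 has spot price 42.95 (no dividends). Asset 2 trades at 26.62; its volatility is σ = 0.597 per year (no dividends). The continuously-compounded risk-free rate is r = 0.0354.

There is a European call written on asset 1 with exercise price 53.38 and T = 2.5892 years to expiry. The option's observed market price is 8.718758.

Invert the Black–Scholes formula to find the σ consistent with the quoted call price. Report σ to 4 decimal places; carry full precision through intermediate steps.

At σ = 0.3933 the Black–Scholes value reproduces the quote:
σ√T = 0.3933·√2.5892 = 0.632859
d₁ = (ln(S/K) + (r+σ²/2)T) / (σ√T) = (ln(42.95/53.38) + (0.0354+0.3933²/2)·2.5892) / 0.632859 = (-0.217399 + 0.291913) / 0.632859 = 0.117741
d₂ = d₁ − σ√T = 0.117741 − 0.632859 = -0.515118
e^{−rT} = 0.912417
N(d₁) = 0.546863,  N(d₂) = 0.303235
V = S·N(d₁) − K·e^{−rT}·N(d₂) = 23.487785 − 14.769027 = 8.718758 (the observed quote) — the price is monotone increasing in volatility, hence this σ is the only solution

sigma = 0.3933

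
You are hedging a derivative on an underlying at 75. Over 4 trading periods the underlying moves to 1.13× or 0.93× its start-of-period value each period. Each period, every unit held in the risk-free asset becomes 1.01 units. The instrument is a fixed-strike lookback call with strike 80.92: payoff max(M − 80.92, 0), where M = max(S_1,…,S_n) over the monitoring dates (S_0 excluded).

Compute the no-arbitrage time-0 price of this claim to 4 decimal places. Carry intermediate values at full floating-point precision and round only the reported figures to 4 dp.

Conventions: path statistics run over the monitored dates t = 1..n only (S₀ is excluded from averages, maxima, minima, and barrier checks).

price = 6.6731

With p* = (R−d)/(u−d) = 0.4000, sum probability × payoff across the paths and divide by R^4.
Enumerate all 2^4 = 16 price paths (U = up ×1.13, D = down ×0.93); each path with k up-moves has probability p*^k·(1−p*)^(4−k).
DDDD: M=69.7500, payoff=0.0000, prob=0.129600
UDDD: M=84.7500, payoff=3.8300, prob=0.086400
DUDD: M=78.8175, payoff=0.0000, prob=0.086400
UUDD: M=95.7675, payoff=14.8475, prob=0.057600
DDUD: M=73.3003, payoff=0.0000, prob=0.086400
UDUD: M=89.0638, payoff=8.1438, prob=0.057600
DUUD: M=89.0638, payoff=8.1438, prob=0.057600
UUUD: M=108.2173, payoff=27.2973, prob=0.038400
DDDU: M=69.7500, payoff=0.0000, prob=0.086400
UDDU: M=84.7500, payoff=3.8300, prob=0.057600
DUDU: M=82.8293, payoff=1.9093, prob=0.057600
UUDU: M=100.6421, payoff=19.7221, prob=0.038400
DDUU: M=82.8293, payoff=1.9093, prob=0.057600
UDUU: M=100.6421, payoff=19.7221, prob=0.038400
DUUU: M=100.6421, payoff=19.7221, prob=0.038400
UUUU: M=122.2855, payoff=41.3655, prob=0.025600
Price = Σ prob·payoff / R^4 = 6.944006 / 1.040604 = 6.6731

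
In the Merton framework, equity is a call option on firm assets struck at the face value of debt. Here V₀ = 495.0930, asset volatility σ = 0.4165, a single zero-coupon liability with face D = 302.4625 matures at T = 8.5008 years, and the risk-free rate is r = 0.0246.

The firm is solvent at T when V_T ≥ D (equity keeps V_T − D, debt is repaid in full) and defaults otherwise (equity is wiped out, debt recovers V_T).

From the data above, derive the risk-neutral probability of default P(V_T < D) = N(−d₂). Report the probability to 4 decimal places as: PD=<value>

Work the structural quantities from V₀ = 495.0930 against face 302.4625:
d₁ = [ln(V₀/D) + (r + σ²/2)T] / (σ√T)
   = [ln(495.0930/302.4625) + (0.0246 + 0.5·0.4165²)·8.5008] / (0.4165·√8.5008)
   = [0.492788 + 0.946446] / 1.214353 = 1.185186
d₂ = d₁ − σ√T = 1.185186 − 1.214353 = -0.029167
risk-neutral PD = N(−d₂) = N(0.029167) = 0.511634

PD=0.5116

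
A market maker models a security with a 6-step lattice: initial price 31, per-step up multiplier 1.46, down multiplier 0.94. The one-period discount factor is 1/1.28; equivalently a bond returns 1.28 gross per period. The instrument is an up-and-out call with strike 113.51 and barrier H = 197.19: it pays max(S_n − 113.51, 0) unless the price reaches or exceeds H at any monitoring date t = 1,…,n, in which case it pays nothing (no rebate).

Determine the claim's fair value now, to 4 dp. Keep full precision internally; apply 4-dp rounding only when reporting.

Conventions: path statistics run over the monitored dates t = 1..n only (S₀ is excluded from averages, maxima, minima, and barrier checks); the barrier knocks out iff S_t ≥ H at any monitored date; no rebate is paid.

With p* = (R−d)/(u−d) = 0.6538, sum probability × payoff across the paths and divide by R^6.
Enumerate all 2^6 = 64 price paths (U = up ×1.46, D = down ×0.94); each path with k up-moves has probability p*^k·(1−p*)^(6−k).
DDDDDD: M=29.1400, payoff=0.0000, prob=0.001720
UDDDDD: M=45.2600, payoff=0.0000, prob=0.003250
DUDDDD: M=42.5444, payoff=0.0000, prob=0.003250
UUDDDD: M=66.0796, payoff=0.0000, prob=0.006138
DDUDDD: M=39.9917, payoff=0.0000, prob=0.003250
UDUDDD: M=62.1148, payoff=0.0000, prob=0.006138
DUUDDD: M=62.1148, payoff=0.0000, prob=0.006138
UUUDDD: M=96.4762, payoff=0.0000, prob=0.011594
DDDUDD: M=37.5922, payoff=0.0000, prob=0.003250
UDDUDD: M=58.3879, payoff=0.0000, prob=0.006138
DUDUDD: M=58.3879, payoff=0.0000, prob=0.006138
UUDUDD: M=90.6876, payoff=0.0000, prob=0.011594
DDUUDD: M=58.3879, payoff=0.0000, prob=0.006138
UDUUDD: M=90.6876, payoff=0.0000, prob=0.011594
DUUUDD: M=90.6876, payoff=0.0000, prob=0.011594
UUUUDD: M=140.8553, payoff=10.9497, prob=0.021900
DDDDUD: M=35.3367, payoff=0.0000, prob=0.003250
UDDDUD: M=54.8847, payoff=0.0000, prob=0.006138
DUDDUD: M=54.8847, payoff=0.0000, prob=0.006138
UUDDUD: M=85.2464, payoff=0.0000, prob=0.011594
DDUDUD: M=54.8847, payoff=0.0000, prob=0.006138
UDUDUD: M=85.2464, payoff=0.0000, prob=0.011594
DUUDUD: M=85.2464, payoff=0.0000, prob=0.011594
UUUDUD: M=132.4040, payoff=10.9497, prob=0.021900
DDDUUD: M=54.8847, payoff=0.0000, prob=0.006138
UDDUUD: M=85.2464, payoff=0.0000, prob=0.011594
DUDUUD: M=85.2464, payoff=0.0000, prob=0.011594
UUDUUD: M=132.4040, payoff=10.9497, prob=0.021900
DDUUUD: M=85.2464, payoff=0.0000, prob=0.011594
UDUUUD: M=132.4040, payoff=10.9497, prob=0.021900
DUUUUD: M=132.4040, payoff=10.9497, prob=0.021900
UUUUUD: M=205.6487, payoff=0.0000, prob=0.041366
DDDDDU: M=33.2165, payoff=0.0000, prob=0.003250
UDDDDU: M=51.5916, payoff=0.0000, prob=0.006138
DUDDDU: M=51.5916, payoff=0.0000, prob=0.006138
UUDDDU: M=80.1316, payoff=0.0000, prob=0.011594
DDUDDU: M=51.5916, payoff=0.0000, prob=0.006138
UDUDDU: M=80.1316, payoff=0.0000, prob=0.011594
DUUDDU: M=80.1316, payoff=0.0000, prob=0.011594
UUUDDU: M=124.4597, payoff=10.9497, prob=0.021900
DDDUDU: M=51.5916, payoff=0.0000, prob=0.006138
UDDUDU: M=80.1316, payoff=0.0000, prob=0.011594
DUDUDU: M=80.1316, payoff=0.0000, prob=0.011594
UUDUDU: M=124.4597, payoff=10.9497, prob=0.021900
DDUUDU: M=80.1316, payoff=0.0000, prob=0.011594
UDUUDU: M=124.4597, payoff=10.9497, prob=0.021900
DUUUDU: M=124.4597, payoff=10.9497, prob=0.021900
UUUUDU: M=193.3098, payoff=79.7998, prob=0.041366
DDDDUU: M=51.5916, payoff=0.0000, prob=0.006138
UDDDUU: M=80.1316, payoff=0.0000, prob=0.011594
DUDDUU: M=80.1316, payoff=0.0000, prob=0.011594
UUDDUU: M=124.4597, payoff=10.9497, prob=0.021900
DDUDUU: M=80.1316, payoff=0.0000, prob=0.011594
UDUDUU: M=124.4597, payoff=10.9497, prob=0.021900
DUUDUU: M=124.4597, payoff=10.9497, prob=0.021900
UUUDUU: M=193.3098, payoff=79.7998, prob=0.041366
DDDUUU: M=80.1316, payoff=0.0000, prob=0.011594
UDDUUU: M=124.4597, payoff=10.9497, prob=0.021900
DUDUUU: M=124.4597, payoff=10.9497, prob=0.021900
UUDUUU: M=193.3098, payoff=79.7998, prob=0.041366
DDUUUU: M=124.4597, payoff=10.9497, prob=0.021900
UDUUUU: M=193.3098, payoff=79.7998, prob=0.041366
DUUUUU: M=193.3098, payoff=79.7998, prob=0.041366
UUUUUU: M=300.2471, payoff=0.0000, prob=0.078136
Price = Σ prob·payoff / R^6 = 20.102076 / 4.398047 = 4.5707

price = 4.5707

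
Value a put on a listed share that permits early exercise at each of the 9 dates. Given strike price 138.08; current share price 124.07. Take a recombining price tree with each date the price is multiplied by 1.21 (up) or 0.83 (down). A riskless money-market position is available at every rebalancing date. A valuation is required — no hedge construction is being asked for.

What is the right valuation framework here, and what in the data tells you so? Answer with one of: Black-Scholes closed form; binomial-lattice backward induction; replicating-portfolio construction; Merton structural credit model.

framework: binomial-lattice backward induction

Key observation: the defining feature is the embedded early-exercise option across 9 discrete dates on the spot-124.07 tree; pricing the strike-138.08 put means working backward with an exercise test at every node.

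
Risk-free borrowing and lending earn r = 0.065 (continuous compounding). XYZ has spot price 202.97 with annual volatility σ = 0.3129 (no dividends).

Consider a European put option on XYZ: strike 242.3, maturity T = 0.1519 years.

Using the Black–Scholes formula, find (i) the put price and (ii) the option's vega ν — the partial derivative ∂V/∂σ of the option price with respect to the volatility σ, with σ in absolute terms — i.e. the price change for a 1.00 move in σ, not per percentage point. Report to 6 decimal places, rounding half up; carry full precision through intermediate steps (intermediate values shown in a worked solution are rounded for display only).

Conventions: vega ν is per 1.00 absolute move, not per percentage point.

price = 37.998627
ν = 13.372878

σ√T = 0.3129·√0.1519 = 0.121951
d₁ = (ln(S/K) + (r+σ²/2)T) / (σ√T) = (ln(202.97/242.3) + (0.065+0.3129²/2)·0.1519) / 0.121951 = (-0.177118 + 0.017309) / 0.121951 = -1.310439
d₂ = d₁ − σ√T = -1.310439 − 0.121951 = -1.432389
e^{−rT} = 0.990175
N(−d₁) = 0.904976,  N(−d₂) = 0.923984
Put price V = K·e^{−rT}·N(−d₂) − S·N(−d₁) = 221.681654 − 183.683026 = 37.998627
φ(d₁) = (1/√(2π))·e^{−d₁²/2} = 0.169050
ν = S·φ(d₁)·√T = 13.372878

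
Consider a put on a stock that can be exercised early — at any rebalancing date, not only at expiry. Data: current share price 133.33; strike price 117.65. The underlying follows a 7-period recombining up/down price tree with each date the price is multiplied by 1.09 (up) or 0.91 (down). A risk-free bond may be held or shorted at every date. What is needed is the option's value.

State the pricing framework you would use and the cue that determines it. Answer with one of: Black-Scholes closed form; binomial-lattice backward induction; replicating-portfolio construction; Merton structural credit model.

framework: binomial-lattice backward induction

Key observation: early exercise of the strike-117.65 put must be checked at each of the 7 dates (spot 133.33), which forces a node-by-node comparison of intrinsic and continuation value backward from expiry.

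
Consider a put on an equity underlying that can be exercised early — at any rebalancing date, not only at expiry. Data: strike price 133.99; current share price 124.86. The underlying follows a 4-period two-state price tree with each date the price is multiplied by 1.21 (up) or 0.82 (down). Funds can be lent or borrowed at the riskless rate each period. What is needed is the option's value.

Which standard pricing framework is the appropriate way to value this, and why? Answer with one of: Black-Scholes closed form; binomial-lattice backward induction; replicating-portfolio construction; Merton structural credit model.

framework: binomial-lattice backward induction

Key observation: early exercise of the strike-133.99 put must be checked at each of the 4 dates (spot 124.86), which forces a node-by-node comparison of intrinsic and continuation value backward from expiry.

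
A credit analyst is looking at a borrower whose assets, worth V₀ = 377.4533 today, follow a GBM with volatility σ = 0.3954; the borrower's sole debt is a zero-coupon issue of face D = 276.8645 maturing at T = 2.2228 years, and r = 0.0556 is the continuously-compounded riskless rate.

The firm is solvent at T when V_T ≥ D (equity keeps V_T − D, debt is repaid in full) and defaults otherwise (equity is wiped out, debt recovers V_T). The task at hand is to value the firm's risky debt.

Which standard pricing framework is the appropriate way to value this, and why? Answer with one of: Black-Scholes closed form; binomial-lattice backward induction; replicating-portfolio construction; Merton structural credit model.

framework: Merton structural credit model

Key observation: the data describe a firm's assets (V₀ = 377.4533, GBM) and a single zero-coupon debt of face 276.8645, so credit quantities follow from equity-as-call in the structural model.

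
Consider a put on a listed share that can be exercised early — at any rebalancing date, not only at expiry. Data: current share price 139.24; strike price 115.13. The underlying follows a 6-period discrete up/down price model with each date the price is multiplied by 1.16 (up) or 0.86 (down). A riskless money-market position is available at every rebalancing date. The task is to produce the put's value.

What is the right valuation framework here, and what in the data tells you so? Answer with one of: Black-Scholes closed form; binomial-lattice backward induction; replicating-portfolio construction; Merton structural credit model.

framework: binomial-lattice backward induction

Key observation: with exercise allowed before expiry on a discrete up/down model (6 steps from spot 139.24), the strike-115.13 put's value must be rolled back through the tree testing early exercise at each node.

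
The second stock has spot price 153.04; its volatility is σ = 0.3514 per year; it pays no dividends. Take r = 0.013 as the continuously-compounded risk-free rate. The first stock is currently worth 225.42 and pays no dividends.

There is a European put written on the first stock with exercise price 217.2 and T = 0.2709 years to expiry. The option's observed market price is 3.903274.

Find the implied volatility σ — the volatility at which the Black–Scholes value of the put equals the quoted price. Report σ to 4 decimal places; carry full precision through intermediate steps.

sigma = 0.1649

At σ = 0.1649 the Black–Scholes value reproduces the quote:
σ√T = 0.1649·√0.2709 = 0.085827
d₁ = (ln(S/K) + (r+σ²/2)T) / (σ√T) = (ln(225.42/217.2) + (0.013+0.1649²/2)·0.2709) / 0.085827 = (0.037147 + 0.007205) / 0.085827 = 0.516754
d₂ = d₁ − σ√T = 0.516754 − 0.085827 = 0.430927
e^{−rT} = 0.996484
N(−d₁) = 0.302664,  N(−d₂) = 0.333261
V = K·e^{−rT}·N(−d₂) − S·N(−d₁) = 72.129756 − 68.226482 = 3.903274 (equal to the quote); since ∂V/∂σ > 0 for all σ, the implied volatility is unique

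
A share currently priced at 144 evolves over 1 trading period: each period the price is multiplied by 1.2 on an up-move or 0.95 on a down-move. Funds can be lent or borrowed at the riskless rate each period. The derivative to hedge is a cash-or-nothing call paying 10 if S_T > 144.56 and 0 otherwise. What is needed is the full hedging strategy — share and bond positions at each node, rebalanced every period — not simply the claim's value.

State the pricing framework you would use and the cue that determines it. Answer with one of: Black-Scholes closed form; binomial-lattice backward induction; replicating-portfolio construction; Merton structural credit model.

framework: replicating-portfolio construction

Key observation: the mandate to exhibit the hedge at every date and state singles out the replicating-portfolio construction on the 1-period tree with factors 1.2 and 0.95 from 144.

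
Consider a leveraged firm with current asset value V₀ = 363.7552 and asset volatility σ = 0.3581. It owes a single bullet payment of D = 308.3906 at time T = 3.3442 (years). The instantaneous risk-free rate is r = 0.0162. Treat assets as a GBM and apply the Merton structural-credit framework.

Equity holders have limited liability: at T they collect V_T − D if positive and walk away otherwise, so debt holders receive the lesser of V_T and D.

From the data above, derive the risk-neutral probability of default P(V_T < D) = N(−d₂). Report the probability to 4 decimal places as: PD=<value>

Apply the equity-as-call identities (strike 308.3906, horizon 3.3442 years):
d₁ = [ln(V₀/D) + (r + σ²/2)T] / (σ√T)
   = [ln(363.7552/308.3906) + (0.0162 + 0.5·0.3581²)·3.3442] / (0.3581·√3.3442)
   = [0.165114 + 0.268599] / 0.654863 = 0.662295
d₂ = d₁ − σ√T = 0.662295 − 0.654863 = 0.007432
risk-neutral PD = N(−d₂) = N(-0.007432) = 0.497035

PD=0.4970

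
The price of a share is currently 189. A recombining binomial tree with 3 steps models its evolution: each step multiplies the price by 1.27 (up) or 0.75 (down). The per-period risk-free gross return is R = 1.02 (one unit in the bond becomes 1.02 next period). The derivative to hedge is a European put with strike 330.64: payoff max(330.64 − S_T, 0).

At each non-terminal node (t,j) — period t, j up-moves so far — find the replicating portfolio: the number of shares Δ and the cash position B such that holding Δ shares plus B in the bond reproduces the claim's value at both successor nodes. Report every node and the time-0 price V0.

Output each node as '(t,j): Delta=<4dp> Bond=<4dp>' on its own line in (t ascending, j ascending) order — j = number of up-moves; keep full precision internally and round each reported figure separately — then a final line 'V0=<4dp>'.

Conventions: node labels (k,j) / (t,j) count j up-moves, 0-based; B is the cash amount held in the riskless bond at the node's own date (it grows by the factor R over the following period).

Under the risk-neutral measure, an up-move has probability p* = (R−d)/(u−d) = 0.5192 and values discount at R = 1.02.
Expiry values: V(3,0)=250.9056, V(3,1)=195.6231, V(3,2)=102.0114, V(3,3)=0.0000
(2,0): S=106.3125. Δ = (V_up−V_dn)/(S_up−S_dn) = (195.6231−250.9056)/(135.0169−79.7344) = -1.0000. V = [p*·195.6231 + (1−p*)·250.9056]/1.02 = 217.8444. B = V − Δ·S = 324.1569.
(2,1): S=180.0225. Δ = (V_up−V_dn)/(S_up−S_dn) = (102.0114−195.6231)/(228.6286−135.0169) = -1.0000. V = [p*·102.0114 + (1−p*)·195.6231]/1.02 = 144.1344. B = V − Δ·S = 324.1569.
(2,2): S=304.8381. Δ = (V_up−V_dn)/(S_up−S_dn) = (0.0000−102.0114)/(387.1444−228.6286) = -0.6435. V = [p*·0.0000 + (1−p*)·102.0114]/1.02 = 48.0823. B = V − Δ·S = 244.2581.
(1,0): S=141.7500. Δ = (V_up−V_dn)/(S_up−S_dn) = (144.1344−217.8444)/(180.0225−106.3125) = -1.0000. V = [p*·144.1344 + (1−p*)·217.8444]/1.02 = 176.0508. B = V − Δ·S = 317.8008.
(1,1): S=240.0300. Δ = (V_up−V_dn)/(S_up−S_dn) = (48.0823−144.1344)/(304.8381−180.0225) = -0.7696. V = [p*·48.0823 + (1−p*)·144.1344]/1.02 = 92.4129. B = V − Δ·S = 277.1284.
(0,0): S=189.0000. Δ = (V_up−V_dn)/(S_up−S_dn) = (92.4129−176.0508)/(240.0300−141.7500) = -0.8510. V = [p*·92.4129 + (1−p*)·176.0508]/1.02 = 130.0230. B = V − Δ·S = 290.8652.
Check: Δ(0,0)·S0 + B(0,0) = 130.0230 = V0.

(0,0): Delta=-0.8510 Bond=290.8652
(1,0): Delta=-1.0000 Bond=317.8008
(1,1): Delta=-0.7696 Bond=277.1284
(2,0): Delta=-1.0000 Bond=324.1569
(2,1): Delta=-1.0000 Bond=324.1569
(2,2): Delta=-0.6435 Bond=244.2581
V0=130.0230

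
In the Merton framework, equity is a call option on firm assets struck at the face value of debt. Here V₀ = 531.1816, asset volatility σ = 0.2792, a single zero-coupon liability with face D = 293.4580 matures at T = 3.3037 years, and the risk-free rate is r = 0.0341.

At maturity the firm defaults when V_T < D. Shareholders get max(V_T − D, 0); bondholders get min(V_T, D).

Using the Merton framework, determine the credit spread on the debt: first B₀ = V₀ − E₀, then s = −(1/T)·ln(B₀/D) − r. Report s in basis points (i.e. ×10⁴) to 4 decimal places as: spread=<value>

Equity is a call on the firm's assets struck at D = 293.4580:
d₁ = [ln(V₀/D) + (r + σ²/2)T] / (σ√T)
   = [ln(531.1816/293.4580) + (0.0341 + 0.5·0.2792²)·3.3037] / (0.2792·√3.3037)
   = [0.593369 + 0.241422] / 0.507476 = 1.644987
d₂ = d₁ − σ√T = 1.644987 − 0.507476 = 1.137510
N(d₁) = 0.950014,  N(d₂) = 0.872338,  e^(−rT) = 0.893458
E₀ = V₀·N(d₁) − D·e^(−rT)·N(d₂)
   = 531.1816·0.950014 − 293.4580·0.893458·0.872338 = 275.909593
B₀ = V₀ − E₀ = 531.1816 − 275.909593 = 255.272007
spread = −(1/T)·ln(B₀/D) − r = −(1/3.3037)·ln(255.272007/293.4580) − 0.0341 = 0.00809658
in basis points: 0.00809658 × 10⁴ = 80.9658 bp

spread=80.9658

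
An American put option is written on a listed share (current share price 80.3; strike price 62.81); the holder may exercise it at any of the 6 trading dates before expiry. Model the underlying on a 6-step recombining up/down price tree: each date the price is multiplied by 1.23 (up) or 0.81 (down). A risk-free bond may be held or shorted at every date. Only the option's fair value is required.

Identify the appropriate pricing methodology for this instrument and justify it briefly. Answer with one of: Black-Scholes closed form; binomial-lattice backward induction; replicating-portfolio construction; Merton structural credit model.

Key observation: the defining feature is the embedded early-exercise option across 6 discrete dates on the spot-80.3 tree; pricing the strike-62.81 put means working backward with an exercise test at every node.

framework: binomial-lattice backward induction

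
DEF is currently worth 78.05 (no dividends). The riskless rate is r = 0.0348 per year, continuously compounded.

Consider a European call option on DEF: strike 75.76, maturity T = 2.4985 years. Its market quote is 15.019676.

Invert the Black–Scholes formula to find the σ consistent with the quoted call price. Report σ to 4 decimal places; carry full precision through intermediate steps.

sigma = 0.2195

At σ = 0.2195 the Black–Scholes value reproduces the quote:
σ√T = 0.2195·√2.4985 = 0.346956
d₁ = (ln(S/K) + (r+σ²/2)T) / (σ√T) = (ln(78.05/75.76) + (0.0348+0.2195²/2)·2.4985) / 0.346956 = (0.029779 + 0.147137) / 0.346956 = 0.509910
d₂ = d₁ − σ√T = 0.509910 − 0.346956 = 0.162954
e^{−rT} = 0.916725
N(d₁) = 0.694943,  N(d₂) = 0.564723
V = S·N(d₁) − K·e^{−rT}·N(d₂) = 54.240275 − 39.220599 = 15.019676 (matching the quote); vega is positive throughout, so no other σ reproduces this price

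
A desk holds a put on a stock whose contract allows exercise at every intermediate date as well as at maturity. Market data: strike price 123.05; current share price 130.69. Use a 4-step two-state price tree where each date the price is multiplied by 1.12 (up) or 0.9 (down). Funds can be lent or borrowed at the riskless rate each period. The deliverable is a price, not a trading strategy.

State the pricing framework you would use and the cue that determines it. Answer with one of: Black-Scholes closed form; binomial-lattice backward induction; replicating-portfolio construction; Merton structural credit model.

Key observation: the defining feature is the embedded early-exercise option across 4 discrete dates on the spot-130.69 tree; pricing the strike-123.05 put means working backward with an exercise test at every node.

framework: binomial-lattice backward induction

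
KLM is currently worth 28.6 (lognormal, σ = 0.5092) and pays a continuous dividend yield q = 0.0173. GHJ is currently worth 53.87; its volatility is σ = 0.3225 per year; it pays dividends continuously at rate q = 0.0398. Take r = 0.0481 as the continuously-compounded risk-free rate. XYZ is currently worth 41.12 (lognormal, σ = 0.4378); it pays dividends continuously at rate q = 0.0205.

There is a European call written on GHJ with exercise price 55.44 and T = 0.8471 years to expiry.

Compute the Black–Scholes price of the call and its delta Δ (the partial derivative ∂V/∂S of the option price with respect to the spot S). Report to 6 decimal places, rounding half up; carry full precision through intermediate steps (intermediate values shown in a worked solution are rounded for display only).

σ√T = 0.3225·√0.8471 = 0.296823
d₁ = (ln(S/K) + (r−q+σ²/2)T) / (σ√T) = (ln(53.87/55.44) + (0.0481−0.0398+0.3225²/2)·0.8471) / 0.296823 = (-0.028728 + 0.051083) / 0.296823 = 0.075315
d₂ = d₁ − σ√T = 0.075315 − 0.296823 = -0.221508
e^{−rT} = 0.960073
e^{−qT} = 0.966847
N(d₁) = 0.530018,  N(d₂) = 0.412349
Call price V = S·e^{−qT}·N(d₁) − K·e^{−rT}·N(d₂) = 27.605490 − 21.947857 = 5.657633
Δ = e^{−qT}·N(d₁) = 0.512446

price = 5.657633
Δ = 0.512446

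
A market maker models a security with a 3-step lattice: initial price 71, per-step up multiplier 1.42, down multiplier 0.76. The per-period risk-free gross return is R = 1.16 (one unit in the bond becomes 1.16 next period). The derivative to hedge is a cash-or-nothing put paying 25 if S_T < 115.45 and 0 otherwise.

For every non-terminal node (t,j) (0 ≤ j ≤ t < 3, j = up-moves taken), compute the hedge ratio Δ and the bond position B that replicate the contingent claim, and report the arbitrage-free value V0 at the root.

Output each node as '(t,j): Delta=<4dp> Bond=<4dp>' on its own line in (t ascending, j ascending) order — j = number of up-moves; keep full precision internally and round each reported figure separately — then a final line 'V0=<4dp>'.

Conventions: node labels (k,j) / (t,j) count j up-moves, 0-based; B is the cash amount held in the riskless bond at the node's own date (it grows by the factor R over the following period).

(0,0): Delta=-0.1456 Bond=22.7908
(1,0): Delta=0.0000 Bond=18.5791
(1,1): Delta=-0.1963 Bond=31.5452
(2,0): Delta=0.0000 Bond=21.5517
(2,1): Delta=0.0000 Bond=21.5517
(2,2): Delta=-0.2646 Bond=46.3689
V0=12.4510

The replicating-portfolio and risk-neutral prices coincide; use p* = (1.16−0.76)/(1.42−0.76) = 0.6061 for the latter.
At maturity the claim pays: V(3,0)=25.0000, V(3,1)=25.0000, V(3,2)=25.0000, V(3,3)=0.0000
(2,0): S=41.0096. Δ = (V_up−V_dn)/(S_up−S_dn) = (25.0000−25.0000)/(58.2336−31.1673) = 0.0000. V = [p*·25.0000 + (1−p*)·25.0000]/1.16 = 21.5517. B = V − Δ·S = 21.5517.
(2,1): S=76.6232. Δ = (V_up−V_dn)/(S_up−S_dn) = (25.0000−25.0000)/(108.8049−58.2336) = 0.0000. V = [p*·25.0000 + (1−p*)·25.0000]/1.16 = 21.5517. B = V − Δ·S = 21.5517.
(2,2): S=143.1644. Δ = (V_up−V_dn)/(S_up−S_dn) = (0.0000−25.0000)/(203.2934−108.8049) = -0.2646. V = [p*·0.0000 + (1−p*)·25.0000]/1.16 = 8.4901. B = V − Δ·S = 46.3689.
(1,0): S=53.9600. Δ = (V_up−V_dn)/(S_up−S_dn) = (21.5517−21.5517)/(76.6232−41.0096) = 0.0000. V = [p*·21.5517 + (1−p*)·21.5517]/1.16 = 18.5791. B = V − Δ·S = 18.5791.
(1,1): S=100.8200. Δ = (V_up−V_dn)/(S_up−S_dn) = (8.4901−21.5517)/(143.1644−76.6232) = -0.1963. V = [p*·8.4901 + (1−p*)·21.5517]/1.16 = 11.7548. B = V − Δ·S = 31.5452.
(0,0): S=71.0000. Δ = (V_up−V_dn)/(S_up−S_dn) = (11.7548−18.5791)/(100.8200−53.9600) = -0.1456. V = [p*·11.7548 + (1−p*)·18.5791]/1.16 = 12.4510. B = V − Δ·S = 22.7908.
As a check, the time-0 holding Δ(0,0)·S0 + B(0,0) comes to 12.4510 — exactly V0.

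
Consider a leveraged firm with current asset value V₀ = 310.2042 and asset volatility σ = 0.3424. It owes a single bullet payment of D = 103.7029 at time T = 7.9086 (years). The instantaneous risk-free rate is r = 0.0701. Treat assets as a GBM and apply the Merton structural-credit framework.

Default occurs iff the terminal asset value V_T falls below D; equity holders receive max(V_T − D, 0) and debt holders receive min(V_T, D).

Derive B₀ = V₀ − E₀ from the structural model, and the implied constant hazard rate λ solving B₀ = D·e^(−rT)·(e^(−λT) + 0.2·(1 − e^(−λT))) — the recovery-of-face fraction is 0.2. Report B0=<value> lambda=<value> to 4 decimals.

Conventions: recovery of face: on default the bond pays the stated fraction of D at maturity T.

With assets at 310.2042 and a single debt payment of 103.7029 at 7.9086 years:
d₁ = [ln(V₀/D) + (r + σ²/2)T] / (σ√T)
   = [ln(310.2042/103.7029) + (0.0701 + 0.5·0.3424²)·7.9086] / (0.3424·√7.9086)
   = [1.095701 + 1.017986] / 0.962905 = 2.195114
d₂ = d₁ − σ√T = 2.195114 − 0.962905 = 1.232209
N(d₁) = 0.985922,  N(d₂) = 0.891064,  e^(−rT) = 0.574421
E₀ = V₀·N(d₁) − D·e^(−rT)·N(d₂)
   = 310.2042·0.985922 − 103.7029·0.574421·0.891064 = 252.757316
B₀ = V₀ − E₀ = 310.2042 − 252.757316 = 57.446884
e^(−λT) = (B₀·e^(rT)/D − 0.2)/(1 − 0.2) = (57.4469·1.740884/103.7029 − 0.2)/0.8 = 0.95546740
λ = −ln(0.95546740)/7.9086 = 0.005760

B0=57.4469 lambda=0.0058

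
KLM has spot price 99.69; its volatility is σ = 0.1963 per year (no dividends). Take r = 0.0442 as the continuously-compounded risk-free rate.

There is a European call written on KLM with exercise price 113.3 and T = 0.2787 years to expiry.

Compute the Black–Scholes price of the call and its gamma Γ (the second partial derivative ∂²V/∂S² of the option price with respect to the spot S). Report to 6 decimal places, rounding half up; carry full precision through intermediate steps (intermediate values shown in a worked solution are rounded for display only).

price = 0.726963
Γ = 0.021920

σ√T = 0.1963·√0.2787 = 0.103631
d₁ = (ln(S/K) + (r+σ²/2)T) / (σ√T) = (ln(99.69/113.3) + (0.0442+0.1963²/2)·0.2787) / 0.103631 = (-0.127974 + 0.017688) / 0.103631 = -1.064216
d₂ = d₁ − σ√T = -1.064216 − 0.103631 = -1.167847
e^{−rT} = 0.987757
N(d₁) = 0.143615,  N(d₂) = 0.121434
Call price V = S·N(d₁) − K·e^{−rT}·N(d₂) = 14.317012 − 13.590049 = 0.726963
φ(d₁) = (1/√(2π))·e^{−d₁²/2} = 0.226453
Γ = φ(d₁) / (S·σ·√T) = 0.021920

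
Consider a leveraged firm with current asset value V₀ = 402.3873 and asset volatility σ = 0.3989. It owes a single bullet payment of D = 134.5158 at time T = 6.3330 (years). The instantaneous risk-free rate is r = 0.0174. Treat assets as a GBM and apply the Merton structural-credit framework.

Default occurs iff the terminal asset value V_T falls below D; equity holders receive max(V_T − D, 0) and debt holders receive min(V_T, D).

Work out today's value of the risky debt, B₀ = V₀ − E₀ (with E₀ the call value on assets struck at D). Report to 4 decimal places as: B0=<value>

Apply the equity-as-call identities (strike 134.5158, horizon 6.3330 years):
d₁ = [ln(V₀/D) + (r + σ²/2)T] / (σ√T)
   = [ln(402.3873/134.5158) + (0.0174 + 0.5·0.3989²)·6.3330] / (0.3989·√6.3330)
   = [1.095733 + 0.614052] / 1.003850 = 1.703228
d₂ = d₁ − σ√T = 1.703228 − 1.003850 = 0.699378
N(d₁) = 0.955737,  N(d₂) = 0.757842,  e^(−rT) = 0.895660
E₀ = V₀·N(d₁) − D·e^(−rT)·N(d₂)
   = 402.3873·0.955737 − 134.5158·0.895660·0.757842 = 293.271394
B₀ = V₀ − E₀ = 402.3873 − 293.271394 = 109.115906

B0=109.1159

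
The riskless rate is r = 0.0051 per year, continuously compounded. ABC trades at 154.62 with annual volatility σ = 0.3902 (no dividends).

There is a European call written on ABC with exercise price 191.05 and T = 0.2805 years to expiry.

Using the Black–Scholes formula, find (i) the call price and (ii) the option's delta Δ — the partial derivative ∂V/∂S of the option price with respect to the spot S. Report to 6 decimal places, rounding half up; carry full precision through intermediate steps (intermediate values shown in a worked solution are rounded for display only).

σ√T = 0.3902·√0.2805 = 0.206659
d₁ = (ln(S/K) + (r+σ²/2)T) / (σ√T) = (ln(154.62/191.05) + (0.0051+0.3902²/2)·0.2805) / 0.206659 = (-0.211565 + 0.022784) / 0.206659 = -0.913488
d₂ = d₁ − σ√T = -0.913488 − 0.206659 = -1.120147
e^{−rT} = 0.998570
N(d₁) = 0.180493,  N(d₂) = 0.131326
Call price V = S·N(d₁) − K·e^{−rT}·N(d₂) = 27.907828 − 25.053899 = 2.853929
Δ = N(d₁) = 0.180493

price = 2.853929
Δ = 0.180493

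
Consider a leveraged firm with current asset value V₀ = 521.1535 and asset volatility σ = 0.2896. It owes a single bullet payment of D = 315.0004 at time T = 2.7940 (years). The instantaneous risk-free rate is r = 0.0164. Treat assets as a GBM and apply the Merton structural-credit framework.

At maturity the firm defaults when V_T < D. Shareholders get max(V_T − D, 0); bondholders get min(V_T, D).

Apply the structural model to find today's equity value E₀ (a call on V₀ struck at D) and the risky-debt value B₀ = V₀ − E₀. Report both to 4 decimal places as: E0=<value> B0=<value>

Work the structural quantities from V₀ = 521.1535 against face 315.0004:
d₁ = [ln(V₀/D) + (r + σ²/2)T] / (σ√T)
   = [ln(521.1535/315.0004) + (0.0164 + 0.5·0.2896²)·2.7940] / (0.2896·√2.7940)
   = [0.503471 + 0.162985] / 0.484074 = 1.376765
d₂ = d₁ − σ√T = 1.376765 − 0.484074 = 0.892691
N(d₁) = 0.915708,  N(d₂) = 0.813989,  e^(−rT) = 0.955212
E₀ = V₀·N(d₁) − D·e^(−rT)·N(d₂)
   = 521.1535·0.915708 − 315.0004·0.955212·0.813989 = 232.301290
B₀ = V₀ − E₀ = 521.1535 − 232.301290 = 288.852210

E0=232.3013 B0=288.8522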